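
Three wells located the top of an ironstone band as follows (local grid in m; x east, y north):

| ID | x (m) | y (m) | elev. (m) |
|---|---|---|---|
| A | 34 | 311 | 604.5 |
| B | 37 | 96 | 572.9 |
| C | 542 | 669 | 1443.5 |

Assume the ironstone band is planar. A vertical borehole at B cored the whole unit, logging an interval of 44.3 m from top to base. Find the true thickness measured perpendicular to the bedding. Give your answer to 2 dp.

24.10 m

Let the plane be z = a·x + b·y + c.
B−A: 3a − 215b = −31.6;  C−A: 508a + 358b = 839.
Solving gives a = 1.53292, b = 0.16837.
|∇z| = √(a²+b²) = 1.54214, so dip δ = arctan(1.54214) = 57.04°.
True thickness = vertical thickness × cos δ = 44.3 × cos 57.04° = 24.10 m.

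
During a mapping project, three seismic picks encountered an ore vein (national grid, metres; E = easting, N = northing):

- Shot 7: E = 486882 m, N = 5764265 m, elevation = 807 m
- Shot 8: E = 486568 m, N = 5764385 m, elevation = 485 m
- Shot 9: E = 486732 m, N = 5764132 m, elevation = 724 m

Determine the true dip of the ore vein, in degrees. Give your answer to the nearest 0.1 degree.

Let the plane be z = a·E + b·N + c.
Shot 8−Shot 7: −314a + 120b = −322;  Shot 9−Shot 7: −150a − 133b = −83.
Solving gives a = 0.88327, b = −0.37211.
Gradient magnitude |∇z| = √(a² + b²) = √(0.78017 + 0.13847) = 0.95845.
True dip = arctan(0.95845) = 43.8°, dipping toward WNW (azimuth ≈ 293°).

43.8°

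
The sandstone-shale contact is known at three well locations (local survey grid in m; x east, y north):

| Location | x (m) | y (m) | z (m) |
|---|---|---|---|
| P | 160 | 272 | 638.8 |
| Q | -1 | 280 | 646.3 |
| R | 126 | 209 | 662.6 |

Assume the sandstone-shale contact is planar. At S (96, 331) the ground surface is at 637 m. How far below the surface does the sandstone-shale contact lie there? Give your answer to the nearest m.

Two edge vectors: P→Q = (-161, 8, 7.5), P→R = (-34, -63, 23.8).
Normal n = (P→Q) × (P→R) = (662.9, 3576.8, 10415).
So ∂z/∂x = −n_x/n_z = −0.06365 and ∂z/∂y = −n_y/n_z = −0.34343.
Intercept c from P: 638.8 + 10.18 + 93.41 = 742.40.
At (96, 331): z_contact = −6.1 − 113.7 + 742.40 = 622.6 m.
Depth below ground = 637 − 622.6 = 14 m.

14 m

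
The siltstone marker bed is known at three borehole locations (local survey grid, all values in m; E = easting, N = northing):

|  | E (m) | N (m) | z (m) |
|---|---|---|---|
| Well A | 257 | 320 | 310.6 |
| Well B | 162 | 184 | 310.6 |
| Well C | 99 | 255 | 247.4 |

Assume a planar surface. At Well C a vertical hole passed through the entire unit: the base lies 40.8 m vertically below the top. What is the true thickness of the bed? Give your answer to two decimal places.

33.67 m

Two edge vectors: Well A→Well B = (-95, -136, 0), Well A→Well C = (-158, -65, -63.2).
Normal n = (Well A→Well B) × (Well A→Well C) = (8595.2, -6004, -15313).
So ∂z/∂E = −n_x/n_z = 0.56130 and ∂z/∂N = −n_y/n_z = −0.39209.
|∇z| = √(a²+b²) = 0.68468, so dip δ = arctan(0.68468) = 34.40°.
True thickness = vertical thickness × cos δ = 40.8 × cos 34.40° = 33.67 m.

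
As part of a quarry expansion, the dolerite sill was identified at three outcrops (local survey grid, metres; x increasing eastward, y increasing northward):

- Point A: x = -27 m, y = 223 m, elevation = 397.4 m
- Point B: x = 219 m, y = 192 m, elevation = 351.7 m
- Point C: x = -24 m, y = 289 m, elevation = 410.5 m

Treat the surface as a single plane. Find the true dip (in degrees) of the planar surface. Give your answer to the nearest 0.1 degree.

Let the plane be z = a·x + b·y + c.
Point B−Point A: 246a − 31b = −45.7;  Point C−Point A: 3a + 66b = 13.1.
Solving gives a = −0.15984, b = 0.20575.
Gradient magnitude |∇z| = √(a² + b²) = √(0.02555 + 0.04233) = 0.26054.
True dip = arctan(0.26054) = 14.6°, dipping toward SE (azimuth ≈ 142°).

14.6°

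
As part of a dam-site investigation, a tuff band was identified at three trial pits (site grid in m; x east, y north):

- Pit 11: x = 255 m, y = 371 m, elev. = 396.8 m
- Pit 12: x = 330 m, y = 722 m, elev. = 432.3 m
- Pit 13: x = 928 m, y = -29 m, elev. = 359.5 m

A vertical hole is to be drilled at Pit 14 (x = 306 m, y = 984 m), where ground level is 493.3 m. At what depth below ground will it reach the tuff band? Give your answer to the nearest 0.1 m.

Two edge vectors: Pit 11→Pit 12 = (75, 351, 35.5), Pit 11→Pit 13 = (673, -400, -37.3).
Normal n = (Pit 11→Pit 12) × (Pit 11→Pit 13) = (1107.7, 26689, -266223).
So ∂z/∂x = −n_x/n_z = 0.00416 and ∂z/∂y = −n_y/n_z = 0.10025.
Intercept c from Pit 11: 396.8 − 1.06 − 37.19 = 358.55.
At (306, 984): z_contact = 1.27 + 98.65 + 358.55 = 458.47 m.
Depth below ground = 493.3 − 458.47 = 34.8 m.

34.8 m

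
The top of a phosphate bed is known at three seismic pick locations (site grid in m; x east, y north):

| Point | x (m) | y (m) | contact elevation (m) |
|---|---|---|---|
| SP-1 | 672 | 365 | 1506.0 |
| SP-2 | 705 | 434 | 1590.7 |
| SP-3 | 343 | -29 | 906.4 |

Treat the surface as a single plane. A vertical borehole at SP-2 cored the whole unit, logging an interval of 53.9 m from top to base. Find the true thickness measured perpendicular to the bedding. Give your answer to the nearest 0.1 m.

Let the plane be z = a·x + b·y + c.
SP-2−SP-1: 33a + 69b = 84.7;  SP-3−SP-1: −329a − 394b = −599.6.
Solving gives a = 0.82489, b = 0.83302.
|∇z| = √(a²+b²) = 1.17234, so dip δ = arctan(1.17234) = 49.54°.
True thickness = vertical thickness × cos δ = 53.9 × cos 49.54° = 35.0 m.

35.0 m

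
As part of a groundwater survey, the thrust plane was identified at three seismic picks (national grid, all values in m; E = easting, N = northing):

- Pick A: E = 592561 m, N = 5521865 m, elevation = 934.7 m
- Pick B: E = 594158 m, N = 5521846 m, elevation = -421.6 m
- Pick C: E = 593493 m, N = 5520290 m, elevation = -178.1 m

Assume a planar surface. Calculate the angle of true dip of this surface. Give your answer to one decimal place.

Let the plane be z = a·E + b·N + c.
Pick B−Pick A: 1597a − 19b = −1356.3;  Pick C−Pick A: 932a − 1575b = −1112.8.
Solving gives a = −0.84684, b = 0.20543.
Gradient magnitude |∇z| = √(a² + b²) = √(0.71713 + 0.04220) = 0.87140.
True dip = arctan(0.87140) = 41.1°, dipping toward ESE (azimuth ≈ 104°).

41.1°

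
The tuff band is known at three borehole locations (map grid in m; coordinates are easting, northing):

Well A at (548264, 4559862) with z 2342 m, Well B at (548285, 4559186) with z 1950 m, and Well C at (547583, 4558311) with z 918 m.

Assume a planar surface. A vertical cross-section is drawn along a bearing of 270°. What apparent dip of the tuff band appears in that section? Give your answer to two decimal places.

Let the plane be z = a·easting + b·northing + c.
Well B−Well A: 21a − 676b = −392;  Well C−Well A: −681a − 1551b = −1424.
Solving gives a = 0.71944, b = 0.60223.
Unit vector along 270° is (sin 270°, cos 270°) = (-1.0000, -0.0000).
Slope in that direction = a·(-1.0000) + b·(-0.0000) = −0.71944.
Apparent dip = arctan|0.71944| = 35.73° (true dip is 43.2°, so apparent ≤ true as expected).

35.73°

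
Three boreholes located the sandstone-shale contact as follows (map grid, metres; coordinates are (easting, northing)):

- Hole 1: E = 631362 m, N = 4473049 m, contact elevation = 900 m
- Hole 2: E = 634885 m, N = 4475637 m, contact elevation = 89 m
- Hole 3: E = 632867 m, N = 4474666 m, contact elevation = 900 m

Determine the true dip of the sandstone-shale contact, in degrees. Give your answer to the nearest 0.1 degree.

Two edge vectors: Hole 1→Hole 2 = (3523, 2588, -811), Hole 1→Hole 3 = (1505, 1617, 0).
Normal n = (Hole 1→Hole 2) × (Hole 1→Hole 3) = (1311387, -1220555, 1801751).
So ∂z/∂E = −n_x/n_z = −0.72784 and ∂z/∂N = −n_y/n_z = 0.67743.
Gradient magnitude |∇z| = √(a² + b²) = √(0.52975 + 0.45891) = 0.99431.
True dip = arctan(0.99431) = 44.8°, dipping toward SE (azimuth ≈ 133°).

44.8°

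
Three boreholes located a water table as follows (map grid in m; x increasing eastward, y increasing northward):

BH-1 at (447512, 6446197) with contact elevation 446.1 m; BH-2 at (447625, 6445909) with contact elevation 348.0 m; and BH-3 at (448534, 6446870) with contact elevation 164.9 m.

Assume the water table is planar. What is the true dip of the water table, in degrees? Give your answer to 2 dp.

Two edge vectors: BH-1→BH-2 = (113, -288, -98.1), BH-1→BH-3 = (1022, 673, -281.2).
Normal n = (BH-1→BH-2) × (BH-1→BH-3) = (147006.9, -68482.6, 370385).
So ∂z/∂x = −n_x/n_z = −0.39690 and ∂z/∂y = −n_y/n_z = 0.18490.
Gradient magnitude |∇z| = √(a² + b²) = √(0.15753 + 0.03419) = 0.43786.
True dip = arctan(0.43786) = 23.65°, dipping toward ESE (azimuth ≈ 115°).

23.65°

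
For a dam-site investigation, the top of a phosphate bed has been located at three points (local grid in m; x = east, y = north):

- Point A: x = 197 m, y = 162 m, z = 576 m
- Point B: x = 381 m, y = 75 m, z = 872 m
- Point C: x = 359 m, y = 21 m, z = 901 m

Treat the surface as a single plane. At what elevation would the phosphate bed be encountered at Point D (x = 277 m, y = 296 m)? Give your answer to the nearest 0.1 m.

Let the plane be z = a·x + b·y + c.
Point B−Point A: 184a − 87b = 296;  Point C−Point A: 162a − 141b = 325.
Solving gives a = 1.13595, b = −0.99983.
Then c = 576 − a·197 − b·162 = 514.19.
At (277, 296): z = 314.7 − 296.0 + 514.19 = 532.9 m.

532.9 m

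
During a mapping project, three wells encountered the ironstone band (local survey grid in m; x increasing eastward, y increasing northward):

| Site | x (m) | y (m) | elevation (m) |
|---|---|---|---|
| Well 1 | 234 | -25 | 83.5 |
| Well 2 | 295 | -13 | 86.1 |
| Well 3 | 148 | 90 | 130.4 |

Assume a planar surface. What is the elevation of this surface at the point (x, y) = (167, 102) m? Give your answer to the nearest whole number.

134 m

Two edge vectors: Well 1→Well 2 = (61, 12, 2.6), Well 1→Well 3 = (-86, 115, 46.9).
Normal n = (Well 1→Well 2) × (Well 1→Well 3) = (263.8, -3084.5, 8047).
So ∂z/∂x = −n_x/n_z = −0.03278 and ∂z/∂y = −n_y/n_z = 0.38331.
Intercept c from Well 1: 83.5 + 7.67 + 9.58 = 100.75.
At (167, 102): z = −5.5 + 39.1 + 100.75 = 134.4 m.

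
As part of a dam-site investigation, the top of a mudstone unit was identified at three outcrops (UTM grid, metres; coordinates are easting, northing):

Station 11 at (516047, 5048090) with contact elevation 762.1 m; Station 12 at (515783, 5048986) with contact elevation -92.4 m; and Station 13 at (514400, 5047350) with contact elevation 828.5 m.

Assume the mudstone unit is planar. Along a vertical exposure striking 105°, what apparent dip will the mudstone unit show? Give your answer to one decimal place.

Let the plane be z = a·easting + b·northing + c.
Station 12−Station 11: −264a + 896b = −854.5;  Station 13−Station 11: −1647a − 740b = 66.4.
Solving gives a = 0.34280, b = −0.85268.
Unit vector along 105° is (sin 105°, cos 105°) = (0.9659, -0.2588).
Slope in that direction = a·(0.9659) + b·(-0.2588) = 0.55180.
Apparent dip = arctan|0.55180| = 28.9° (true dip is 42.6°, so apparent ≤ true as expected).

28.9°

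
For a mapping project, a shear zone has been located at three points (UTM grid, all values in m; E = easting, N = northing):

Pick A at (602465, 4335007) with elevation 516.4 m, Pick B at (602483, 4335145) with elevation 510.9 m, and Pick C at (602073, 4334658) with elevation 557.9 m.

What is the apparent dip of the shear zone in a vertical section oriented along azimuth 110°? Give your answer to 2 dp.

Two edge vectors: Pick A→Pick B = (18, 138, -5.5), Pick A→Pick C = (-392, -349, 41.5).
Normal n = (Pick A→Pick B) × (Pick A→Pick C) = (3807.5, 1409, 47814).
So ∂z/∂E = −n_x/n_z = −0.07963 and ∂z/∂N = −n_y/n_z = −0.02947.
Unit vector along 110° is (sin 110°, cos 110°) = (0.9397, -0.3420).
Slope in that direction = a·(0.9397) + b·(-0.3420) = −0.06475.
Apparent dip = arctan|0.06475| = 3.70° (true dip is 4.9°, so apparent ≤ true as expected).

3.70°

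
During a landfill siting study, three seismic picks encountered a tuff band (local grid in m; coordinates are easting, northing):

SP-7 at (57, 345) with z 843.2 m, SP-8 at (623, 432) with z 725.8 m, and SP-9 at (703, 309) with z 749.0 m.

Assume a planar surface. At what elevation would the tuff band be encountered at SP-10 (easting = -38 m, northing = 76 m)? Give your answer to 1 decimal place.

937.7 m

Let the plane be z = a·easting + b·northing + c.
SP-8−SP-7: 566a + 87b = −117.4;  SP-9−SP-7: 646a − 36b = −94.2.
Solving gives a = −0.16221, b = −0.29412.
Then c = 843.2 − a·57 − b·345 = 953.92.
At (-38, 76): z = 6.2 − 22.4 + 953.92 = 937.7 m.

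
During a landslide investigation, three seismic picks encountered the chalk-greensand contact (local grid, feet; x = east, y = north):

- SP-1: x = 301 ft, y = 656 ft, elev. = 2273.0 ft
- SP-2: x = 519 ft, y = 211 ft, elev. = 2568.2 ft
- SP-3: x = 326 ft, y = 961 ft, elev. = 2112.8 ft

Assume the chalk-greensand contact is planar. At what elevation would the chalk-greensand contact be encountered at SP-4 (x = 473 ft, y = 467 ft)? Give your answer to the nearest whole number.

Two edge vectors: SP-1→SP-2 = (218, -445, 295.2), SP-1→SP-3 = (25, 305, -160.2).
Normal n = (SP-1→SP-2) × (SP-1→SP-3) = (-18747, 42303.6, 77615).
So ∂z/∂x = −n_x/n_z = 0.24154 and ∂z/∂y = −n_y/n_z = −0.54504.
Intercept c from SP-1: 2273 − 72.70 + 357.55 = 2557.85.
At (473, 467): z = 114.2 − 254.5 + 2557.85 = 2417.6 ft.

2418 ft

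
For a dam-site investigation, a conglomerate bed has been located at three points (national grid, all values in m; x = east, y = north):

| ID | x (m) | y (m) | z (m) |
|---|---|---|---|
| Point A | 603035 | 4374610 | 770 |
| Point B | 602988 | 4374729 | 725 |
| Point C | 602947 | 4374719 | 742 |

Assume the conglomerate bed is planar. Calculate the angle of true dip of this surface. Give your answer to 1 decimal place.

Two edge vectors: Point A→Point B = (-47, 119, -45), Point A→Point C = (-88, 109, -28).
Normal n = (Point A→Point B) × (Point A→Point C) = (1573, 2644, 5349).
So ∂z/∂x = −n_x/n_z = −0.29407 and ∂z/∂y = −n_y/n_z = −0.49430.
Gradient magnitude |∇z| = √(a² + b²) = √(0.08648 + 0.24433) = 0.57516.
True dip = arctan(0.57516) = 29.9°, dipping toward NNE (azimuth ≈ 031°).

29.9°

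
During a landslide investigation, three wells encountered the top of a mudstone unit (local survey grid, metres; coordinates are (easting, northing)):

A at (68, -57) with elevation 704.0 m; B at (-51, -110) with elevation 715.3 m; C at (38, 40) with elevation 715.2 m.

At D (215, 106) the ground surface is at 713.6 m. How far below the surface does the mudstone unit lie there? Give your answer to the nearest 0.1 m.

16.2 m

Two edge vectors: A→B = (-119, -53, 11.3), A→C = (-30, 97, 11.2).
Normal n = (A→B) × (A→C) = (-1689.7, 993.8, -13133).
So ∂z/∂E = −n_x/n_z = −0.12866 and ∂z/∂N = −n_y/n_z = 0.07567.
Intercept c from A: 704 + 8.75 + 4.31 = 717.06.
At (215, 106): z_contact = −27.66 + 8.02 + 717.06 = 697.42 m.
Depth below ground = 713.6 − 697.42 = 16.2 m.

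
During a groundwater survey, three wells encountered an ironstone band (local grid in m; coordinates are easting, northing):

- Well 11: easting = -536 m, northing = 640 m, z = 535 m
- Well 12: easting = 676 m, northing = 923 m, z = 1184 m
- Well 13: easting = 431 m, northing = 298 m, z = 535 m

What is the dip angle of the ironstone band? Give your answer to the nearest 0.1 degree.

Let the plane be z = a·easting + b·northing + c.
Well 12−Well 11: 1212a + 283b = 649;  Well 13−Well 11: 967a − 342b = 0.
Solving gives a = 0.32254, b = 0.91197.
Gradient magnitude |∇z| = √(a² + b²) = √(0.10403 + 0.83168) = 0.96732.
True dip = arctan(0.96732) = 44.0°, dipping toward SSW (azimuth ≈ 199°).

44.0°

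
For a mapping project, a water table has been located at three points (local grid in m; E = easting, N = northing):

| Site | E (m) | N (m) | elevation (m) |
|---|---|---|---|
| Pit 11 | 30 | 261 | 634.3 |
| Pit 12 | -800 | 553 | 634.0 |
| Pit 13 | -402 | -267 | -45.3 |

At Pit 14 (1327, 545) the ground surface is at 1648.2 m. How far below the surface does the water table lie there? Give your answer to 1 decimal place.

Two edge vectors: Pit 11→Pit 12 = (-830, 292, -0.3), Pit 11→Pit 13 = (-432, -528, -679.6).
Normal n = (Pit 11→Pit 12) × (Pit 11→Pit 13) = (-198601.6, -563938.4, 564384).
So ∂z/∂E = −n_x/n_z = 0.351891 and ∂z/∂N = −n_y/n_z = 0.999210.
Intercept c from Pit 11: 634.3 − 10.56 − 260.79 = 362.95.
At (1327, 545): z_contact = 466.96 + 544.57 + 362.95 = 1374.48 m.
Depth below ground = 1648.2 − 1374.48 = 273.7 m.

273.7 m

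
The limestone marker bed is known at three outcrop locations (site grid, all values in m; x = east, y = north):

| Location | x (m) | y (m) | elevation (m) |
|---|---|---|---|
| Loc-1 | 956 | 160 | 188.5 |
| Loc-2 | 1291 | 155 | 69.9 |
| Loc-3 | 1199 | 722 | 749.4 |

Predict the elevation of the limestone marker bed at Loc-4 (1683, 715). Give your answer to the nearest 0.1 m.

578.3 m

Two edge vectors: Loc-1→Loc-2 = (335, -5, -118.6), Loc-1→Loc-3 = (243, 562, 560.9).
Normal n = (Loc-1→Loc-2) × (Loc-1→Loc-3) = (63848.7, -216721.3, 189485).
So ∂z/∂x = −n_x/n_z = −0.336959 and ∂z/∂y = −n_y/n_z = 1.143739.
Intercept c from Loc-1: 188.5 + 322.13 − 183.00 = 327.63.
At (1683, 715): z = −567.1 + 817.8 + 327.63 = 578.3 m.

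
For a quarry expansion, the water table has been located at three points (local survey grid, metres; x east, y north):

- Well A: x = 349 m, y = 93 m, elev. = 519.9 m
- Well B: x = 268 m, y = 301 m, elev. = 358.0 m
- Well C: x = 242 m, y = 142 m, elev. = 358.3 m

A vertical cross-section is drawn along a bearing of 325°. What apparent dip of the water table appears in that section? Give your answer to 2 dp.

Let the plane be z = a·x + b·y + c.
Well B−Well A: −81a + 208b = −161.9;  Well C−Well A: −107a + 49b = −161.6.
Solving gives a = 1.40426, b = −0.23151.
Unit vector along 325° is (sin 325°, cos 325°) = (-0.5736, 0.8192).
Slope in that direction = a·(-0.5736) + b·(0.8192) = −0.99510.
Apparent dip = arctan|0.99510| = 44.86° (true dip is 54.9°, so apparent ≤ true as expected).

44.86°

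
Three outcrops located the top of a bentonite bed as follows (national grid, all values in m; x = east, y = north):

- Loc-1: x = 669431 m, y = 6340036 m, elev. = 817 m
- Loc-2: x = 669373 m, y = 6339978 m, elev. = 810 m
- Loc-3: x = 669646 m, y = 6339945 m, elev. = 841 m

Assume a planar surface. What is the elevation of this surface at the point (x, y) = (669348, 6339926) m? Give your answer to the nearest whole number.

Let the plane be z = a·x + b·y + c.
Loc-2−Loc-1: −58a − 58b = −7;  Loc-3−Loc-1: 215a − 91b = 24.
Solving gives a = 0.11432274, b = 0.00636691.
Then c = 817 − a·669431 − b·6340036 = −116080.65.
At (669348, 6339926): z = 76521.7 + 40365.8 − 116080.65 = 806.8 m.

807 m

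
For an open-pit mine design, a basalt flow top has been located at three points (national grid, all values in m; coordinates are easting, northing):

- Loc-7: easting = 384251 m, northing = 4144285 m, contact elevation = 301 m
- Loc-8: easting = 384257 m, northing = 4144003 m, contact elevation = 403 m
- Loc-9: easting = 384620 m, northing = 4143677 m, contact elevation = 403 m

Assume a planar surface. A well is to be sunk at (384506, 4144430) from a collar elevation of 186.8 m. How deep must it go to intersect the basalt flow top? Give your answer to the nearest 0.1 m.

23.7 m

Let the plane be z = a·easting + b·northing + c.
Loc-8−Loc-7: 6a − 282b = 102;  Loc-9−Loc-7: 369a − 608b = 102.
Solving gives a = −0.331162235, b = −0.368748133.
Then c = 301 − a·384251 − b·4144285 = 1655747.77.
At (384506, 4144430): z_contact = −127333.87 − 1528250.82 + 1655747.77 = 163.09 m.
Depth below ground = 186.8 − 163.09 = 23.7 m.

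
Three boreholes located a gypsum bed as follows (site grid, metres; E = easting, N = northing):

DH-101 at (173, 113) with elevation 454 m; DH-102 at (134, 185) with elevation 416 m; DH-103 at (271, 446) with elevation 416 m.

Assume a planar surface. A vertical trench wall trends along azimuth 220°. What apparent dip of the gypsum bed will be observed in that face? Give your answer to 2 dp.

6.79°

Two edge vectors: DH-101→DH-102 = (-39, 72, -38), DH-101→DH-103 = (98, 333, -38).
Normal n = (DH-101→DH-102) × (DH-101→DH-103) = (9918, -5206, -20043).
So ∂z/∂E = −n_x/n_z = 0.49484 and ∂z/∂N = −n_y/n_z = −0.25974.
Unit vector along 220° is (sin 220°, cos 220°) = (-0.6428, -0.7660).
Slope in that direction = a·(-0.6428) + b·(-0.7660) = −0.11910.
Apparent dip = arctan|0.11910| = 6.79° (true dip is 29.2°, so apparent ≤ true as expected).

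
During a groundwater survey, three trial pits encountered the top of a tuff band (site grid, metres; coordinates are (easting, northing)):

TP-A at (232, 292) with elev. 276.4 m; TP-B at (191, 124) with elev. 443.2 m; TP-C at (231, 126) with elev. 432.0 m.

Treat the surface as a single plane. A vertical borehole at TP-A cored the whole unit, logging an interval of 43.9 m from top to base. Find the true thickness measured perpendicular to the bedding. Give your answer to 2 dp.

31.60 m

Two edge vectors: TP-A→TP-B = (-41, -168, 166.8), TP-A→TP-C = (-1, -166, 155.6).
Normal n = (TP-A→TP-B) × (TP-A→TP-C) = (1548, 6212.8, 6638).
So ∂z/∂E = −n_x/n_z = −0.23320 and ∂z/∂N = −n_y/n_z = −0.93594.
|∇z| = √(a²+b²) = 0.96456, so dip δ = arctan(0.96456) = 43.97°.
True thickness = vertical thickness × cos δ = 43.9 × cos 43.97° = 31.60 m.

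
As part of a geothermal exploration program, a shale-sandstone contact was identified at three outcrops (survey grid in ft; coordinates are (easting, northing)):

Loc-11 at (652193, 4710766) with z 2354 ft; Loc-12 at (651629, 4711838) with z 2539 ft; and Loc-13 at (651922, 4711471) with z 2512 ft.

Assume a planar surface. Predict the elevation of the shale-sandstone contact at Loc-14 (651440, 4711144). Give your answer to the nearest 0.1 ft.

2217.7 ft

Two edge vectors: Loc-11→Loc-12 = (-564, 1072, 185), Loc-11→Loc-13 = (-271, 705, 158).
Normal n = (Loc-11→Loc-12) × (Loc-11→Loc-13) = (38951, 38977, -107108).
So ∂z/∂E = −n_x/n_z = 0.363660978 and ∂z/∂N = −n_y/n_z = 0.363903723.
Intercept c from Loc-11: 2354 − 237177.14 − 1714265.29 = −1949088.43.
At (651440, 4711144): z = 236903.3 + 1714402.8 − 1949088.43 = 2217.7 ft.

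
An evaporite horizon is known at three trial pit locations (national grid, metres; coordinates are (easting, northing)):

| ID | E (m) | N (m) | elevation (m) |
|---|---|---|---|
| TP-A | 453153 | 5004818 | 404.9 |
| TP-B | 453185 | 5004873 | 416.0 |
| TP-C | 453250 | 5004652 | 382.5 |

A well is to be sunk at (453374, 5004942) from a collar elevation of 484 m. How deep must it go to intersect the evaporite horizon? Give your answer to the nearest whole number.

46 m

Let the plane be z = a·E + b·N + c.
TP-B−TP-A: 32a + 55b = 11.1;  TP-C−TP-A: 97a − 166b = −22.4.
Solving gives a = 0.05734949, b = 0.16845121.
Then c = 404.9 − a·453153 − b·5004818 = −868650.83.
At (453374, 5004942): z_contact = 26000.8 + 843088.5 − 868650.83 = 438.5 m.
Depth below ground = 484 − 438.5 = 46 m.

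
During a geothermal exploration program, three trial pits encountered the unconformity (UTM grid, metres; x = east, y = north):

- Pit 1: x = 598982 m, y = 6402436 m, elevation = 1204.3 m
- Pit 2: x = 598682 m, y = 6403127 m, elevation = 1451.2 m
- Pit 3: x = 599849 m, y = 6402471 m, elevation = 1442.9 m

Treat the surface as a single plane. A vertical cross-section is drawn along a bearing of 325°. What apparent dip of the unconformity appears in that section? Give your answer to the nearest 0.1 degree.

Two edge vectors: Pit 1→Pit 2 = (-300, 691, 246.9), Pit 1→Pit 3 = (867, 35, 238.6).
Normal n = (Pit 1→Pit 2) × (Pit 1→Pit 3) = (156231.1, 285642.3, -609597).
So ∂z/∂x = −n_x/n_z = 0.25629 and ∂z/∂y = −n_y/n_z = 0.46858.
Unit vector along 325° is (sin 325°, cos 325°) = (-0.5736, 0.8192).
Slope in that direction = a·(-0.5736) + b·(0.8192) = 0.23684.
Apparent dip = arctan|0.23684| = 13.3° (true dip is 28.1°, so apparent ≤ true as expected).

13.3°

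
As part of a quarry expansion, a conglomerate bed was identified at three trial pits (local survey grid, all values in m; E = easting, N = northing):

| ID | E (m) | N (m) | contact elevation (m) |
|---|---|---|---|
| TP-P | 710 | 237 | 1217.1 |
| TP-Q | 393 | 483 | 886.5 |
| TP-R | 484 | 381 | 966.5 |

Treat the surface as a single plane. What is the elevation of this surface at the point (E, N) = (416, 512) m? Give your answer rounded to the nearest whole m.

933 m

Let the plane be z = a·E + b·N + c.
TP-Q−TP-P: −317a + 246b = −330.6;  TP-R−TP-P: −226a + 144b = −250.6.
Solving gives a = 1.41146, b = 0.47493.
Then c = 1217.1 − a·710 − b·237 = 102.41.
At (416, 512): z = 587.2 + 243.2 + 102.41 = 932.7 m.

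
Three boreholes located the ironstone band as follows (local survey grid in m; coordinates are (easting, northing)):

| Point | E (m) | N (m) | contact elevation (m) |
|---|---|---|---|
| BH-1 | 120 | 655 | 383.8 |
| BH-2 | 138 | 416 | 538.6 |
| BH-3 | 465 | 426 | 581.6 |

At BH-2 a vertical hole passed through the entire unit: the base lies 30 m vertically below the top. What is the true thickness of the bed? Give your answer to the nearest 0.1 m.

25.1 m

Let the plane be z = a·E + b·N + c.
BH-2−BH-1: 18a − 239b = 154.8;  BH-3−BH-1: 345a − 229b = 197.8.
Solving gives a = 0.15096, b = −0.63633.
|∇z| = √(a²+b²) = 0.65399, so dip δ = arctan(0.65399) = 33.18°.
True thickness = vertical thickness × cos δ = 30 × cos 33.18° = 25.1 m.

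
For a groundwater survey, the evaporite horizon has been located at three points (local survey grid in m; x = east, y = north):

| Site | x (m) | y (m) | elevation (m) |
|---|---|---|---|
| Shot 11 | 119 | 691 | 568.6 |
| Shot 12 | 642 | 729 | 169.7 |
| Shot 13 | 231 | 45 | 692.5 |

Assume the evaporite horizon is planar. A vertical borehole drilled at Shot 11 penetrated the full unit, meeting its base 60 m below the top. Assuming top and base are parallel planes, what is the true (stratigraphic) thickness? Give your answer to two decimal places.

46.72 m

Let the plane be z = a·x + b·y + c.
Shot 12−Shot 11: 523a + 38b = −398.9;  Shot 13−Shot 11: 112a − 646b = 123.9.
Solving gives a = −0.73946, b = −0.32000.
|∇z| = √(a²+b²) = 0.80573, so dip δ = arctan(0.80573) = 38.86°.
True thickness = vertical thickness × cos δ = 60 × cos 38.86° = 46.72 m.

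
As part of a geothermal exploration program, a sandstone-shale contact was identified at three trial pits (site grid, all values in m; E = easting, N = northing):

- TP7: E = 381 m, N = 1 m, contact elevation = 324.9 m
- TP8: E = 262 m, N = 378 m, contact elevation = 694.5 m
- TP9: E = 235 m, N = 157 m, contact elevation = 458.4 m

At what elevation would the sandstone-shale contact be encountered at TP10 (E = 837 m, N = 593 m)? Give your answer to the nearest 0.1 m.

Two edge vectors: TP7→TP8 = (-119, 377, 369.6), TP7→TP9 = (-146, 156, 133.5).
Normal n = (TP7→TP8) × (TP7→TP9) = (-7328.1, -38075.1, 36478).
So ∂z/∂E = −n_x/n_z = 0.20089 and ∂z/∂N = −n_y/n_z = 1.04378.
Intercept c from TP7: 324.9 − 76.54 − 1.04 = 247.32.
At (837, 593): z = 168.1 + 619.0 + 247.32 = 1034.4 m.

1034.4 m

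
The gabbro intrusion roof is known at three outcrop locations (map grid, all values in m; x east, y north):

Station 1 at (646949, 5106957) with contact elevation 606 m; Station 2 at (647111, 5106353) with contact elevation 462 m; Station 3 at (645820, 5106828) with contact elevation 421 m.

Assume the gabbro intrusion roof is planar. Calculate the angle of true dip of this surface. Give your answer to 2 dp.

16.93°

Let the plane be z = a·x + b·y + c.
Station 2−Station 1: 162a − 604b = −144;  Station 3−Station 1: −1129a − 129b = −185.
Solving gives a = 0.13256, b = 0.27396.
Gradient magnitude |∇z| = √(a² + b²) = √(0.01757 + 0.07506) = 0.30435.
True dip = arctan(0.30435) = 16.93°, dipping toward SSW (azimuth ≈ 206°).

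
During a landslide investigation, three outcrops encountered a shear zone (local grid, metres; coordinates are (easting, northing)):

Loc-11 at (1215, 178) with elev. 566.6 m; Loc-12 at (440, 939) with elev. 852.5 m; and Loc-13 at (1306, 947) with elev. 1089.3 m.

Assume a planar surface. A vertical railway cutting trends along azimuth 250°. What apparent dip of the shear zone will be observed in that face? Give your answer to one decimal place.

Two edge vectors: Loc-11→Loc-12 = (-775, 761, 285.9), Loc-11→Loc-13 = (91, 769, 522.7).
Normal n = (Loc-11→Loc-12) × (Loc-11→Loc-13) = (177917.6, 431109.4, -665226).
So ∂z/∂E = −n_x/n_z = 0.26745 and ∂z/∂N = −n_y/n_z = 0.64806.
Unit vector along 250° is (sin 250°, cos 250°) = (-0.9397, -0.3420).
Slope in that direction = a·(-0.9397) + b·(-0.3420) = −0.47298.
Apparent dip = arctan|0.47298| = 25.3° (true dip is 35.0°, so apparent ≤ true as expected).

25.3°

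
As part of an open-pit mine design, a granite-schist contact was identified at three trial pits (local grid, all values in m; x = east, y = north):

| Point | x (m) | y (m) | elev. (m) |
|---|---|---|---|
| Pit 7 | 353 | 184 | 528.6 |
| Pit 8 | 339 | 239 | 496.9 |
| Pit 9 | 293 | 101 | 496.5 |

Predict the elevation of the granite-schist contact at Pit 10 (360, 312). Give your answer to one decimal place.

Two edge vectors: Pit 7→Pit 8 = (-14, 55, -31.7), Pit 7→Pit 9 = (-60, -83, -32.1).
Normal n = (Pit 7→Pit 8) × (Pit 7→Pit 9) = (-4396.6, 1452.6, 4462).
So ∂z/∂x = −n_x/n_z = 0.98534 and ∂z/∂y = −n_y/n_z = −0.32555.
Intercept c from Pit 7: 528.6 − 347.83 + 59.90 = 240.67.
At (360, 312): z = 354.7 − 101.6 + 240.67 = 493.8 m.

493.8 m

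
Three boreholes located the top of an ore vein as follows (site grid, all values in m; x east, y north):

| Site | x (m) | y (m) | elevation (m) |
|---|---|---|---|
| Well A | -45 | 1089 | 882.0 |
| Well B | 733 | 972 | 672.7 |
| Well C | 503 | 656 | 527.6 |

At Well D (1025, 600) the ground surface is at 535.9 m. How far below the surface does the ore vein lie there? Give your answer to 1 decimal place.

135.4 m

Let the plane be z = a·x + b·y + c.
Well B−Well A: 778a − 117b = −209.3;  Well C−Well A: 548a − 433b = −354.4.
Solving gives a = −0.180241, b = 0.590365.
Then c = 882 − a·-45 − b·1089 = 230.98.
At (1025, 600): z_contact = −184.75 + 354.22 + 230.98 = 400.45 m.
Depth below ground = 535.9 − 400.45 = 135.4 m.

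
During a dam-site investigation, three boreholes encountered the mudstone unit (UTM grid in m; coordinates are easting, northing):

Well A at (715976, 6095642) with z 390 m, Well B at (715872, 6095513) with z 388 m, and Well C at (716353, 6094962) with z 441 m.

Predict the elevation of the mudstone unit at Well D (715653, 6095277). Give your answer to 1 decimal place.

382.4 m

Two edge vectors: Well A→Well B = (-104, -129, -2), Well A→Well C = (377, -680, 51).
Normal n = (Well A→Well B) × (Well A→Well C) = (-7939, 4550, 119353).
So ∂z/∂easting = −n_x/n_z = 0.066516971 and ∂z/∂northing = −n_y/n_z = −0.038122209.
Intercept c from Well A: 390 − 47624.55 + 232379.34 = 185144.78.
At (715653, 6095277): z = 47603.1 − 232365.4 + 185144.78 = 382.4 m.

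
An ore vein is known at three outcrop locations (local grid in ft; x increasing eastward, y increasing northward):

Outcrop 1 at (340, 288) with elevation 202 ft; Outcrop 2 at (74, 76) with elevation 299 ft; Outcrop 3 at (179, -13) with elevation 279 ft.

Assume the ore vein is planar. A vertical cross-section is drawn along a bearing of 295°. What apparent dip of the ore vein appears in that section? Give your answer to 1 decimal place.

Two edge vectors: Outcrop 1→Outcrop 2 = (-266, -212, 97), Outcrop 1→Outcrop 3 = (-161, -301, 77).
Normal n = (Outcrop 1→Outcrop 2) × (Outcrop 1→Outcrop 3) = (12873, 4865, 45934).
So ∂z/∂x = −n_x/n_z = −0.28025 and ∂z/∂y = −n_y/n_z = −0.10591.
Unit vector along 295° is (sin 295°, cos 295°) = (-0.9063, 0.4226).
Slope in that direction = a·(-0.9063) + b·(0.4226) = 0.20923.
Apparent dip = arctan|0.20923| = 11.8° (true dip is 16.7°, so apparent ≤ true as expected).

11.8°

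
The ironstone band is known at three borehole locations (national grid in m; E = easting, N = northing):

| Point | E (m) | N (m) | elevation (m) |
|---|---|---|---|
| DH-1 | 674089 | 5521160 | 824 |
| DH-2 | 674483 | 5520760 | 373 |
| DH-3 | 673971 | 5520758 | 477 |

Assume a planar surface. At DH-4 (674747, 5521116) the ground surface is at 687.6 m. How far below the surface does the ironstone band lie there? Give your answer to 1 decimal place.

40.3 m

Let the plane be z = a·E + b·N + c.
DH-2−DH-1: 394a − 400b = −451;  DH-3−DH-1: −118a − 402b = −347.
Solving gives a = −0.206733856, b = 0.923867152.
Then c = 824 − a·674089 − b·5521160 = −4960637.35.
At (674747, 5521116): z_contact = −139493.05 + 5100777.71 − 4960637.35 = 647.32 m.
Depth below ground = 687.6 − 647.32 = 40.3 m.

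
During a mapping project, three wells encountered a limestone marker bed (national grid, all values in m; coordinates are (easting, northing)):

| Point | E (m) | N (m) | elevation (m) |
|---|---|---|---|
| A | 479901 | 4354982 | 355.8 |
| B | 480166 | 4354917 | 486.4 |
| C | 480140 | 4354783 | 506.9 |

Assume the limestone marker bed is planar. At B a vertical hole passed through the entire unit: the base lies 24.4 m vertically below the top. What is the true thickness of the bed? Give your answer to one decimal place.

21.9 m

Two edge vectors: A→B = (265, -65, 130.6), A→C = (239, -199, 151.1).
Normal n = (A→B) × (A→C) = (16167.9, -8828.1, -37200).
So ∂z/∂E = −n_x/n_z = 0.43462 and ∂z/∂N = −n_y/n_z = −0.23731.
|∇z| = √(a²+b²) = 0.49519, so dip δ = arctan(0.49519) = 26.34°.
True thickness = vertical thickness × cos δ = 24.4 × cos 26.34° = 21.9 m.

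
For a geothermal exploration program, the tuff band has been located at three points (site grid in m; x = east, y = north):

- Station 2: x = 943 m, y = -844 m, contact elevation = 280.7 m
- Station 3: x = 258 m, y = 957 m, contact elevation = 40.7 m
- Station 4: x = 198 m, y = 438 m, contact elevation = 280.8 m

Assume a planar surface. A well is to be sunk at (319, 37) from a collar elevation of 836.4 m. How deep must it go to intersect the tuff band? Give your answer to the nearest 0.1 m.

481.2 m

Let the plane be z = a·x + b·y + c.
Station 3−Station 2: −685a + 1801b = −240;  Station 4−Station 2: −745a + 1282b = 0.1.
Solving gives a = −0.66410, b = −0.38585.
Then c = 280.7 − a·943 − b·-844 = 581.29.
At (319, 37): z_contact = −211.85 − 14.28 + 581.29 = 355.17 m.
Depth below ground = 836.4 − 355.17 = 481.2 m.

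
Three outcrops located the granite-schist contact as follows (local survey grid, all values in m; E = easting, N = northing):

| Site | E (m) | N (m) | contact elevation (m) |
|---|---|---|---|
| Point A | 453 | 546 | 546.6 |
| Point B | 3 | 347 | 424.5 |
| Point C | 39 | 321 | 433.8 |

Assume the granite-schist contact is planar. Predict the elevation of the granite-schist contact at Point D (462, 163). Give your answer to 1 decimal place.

Let the plane be z = a·E + b·N + c.
Point B−Point A: −450a − 199b = −122.1;  Point C−Point A: −414a − 225b = −112.8.
Solving gives a = 0.26640, b = 0.01116.
Then c = 546.6 − a·453 − b·546 = 419.83.
At (462, 163): z = 123.1 + 1.8 + 419.83 = 544.7 m.

544.7 m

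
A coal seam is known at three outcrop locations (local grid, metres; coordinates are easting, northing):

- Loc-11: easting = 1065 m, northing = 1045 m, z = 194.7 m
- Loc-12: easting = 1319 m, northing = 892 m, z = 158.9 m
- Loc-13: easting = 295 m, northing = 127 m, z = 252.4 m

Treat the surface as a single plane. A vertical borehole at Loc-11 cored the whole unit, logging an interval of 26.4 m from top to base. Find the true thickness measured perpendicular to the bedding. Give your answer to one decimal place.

26.2 m

Let the plane be z = a·easting + b·northing + c.
Loc-12−Loc-11: 254a − 153b = −35.8;  Loc-13−Loc-11: −770a − 918b = 57.7.
Solving gives a = −0.11879, b = 0.03678.
|∇z| = √(a²+b²) = 0.12435, so dip δ = arctan(0.12435) = 7.09°.
True thickness = vertical thickness × cos δ = 26.4 × cos 7.09° = 26.2 m.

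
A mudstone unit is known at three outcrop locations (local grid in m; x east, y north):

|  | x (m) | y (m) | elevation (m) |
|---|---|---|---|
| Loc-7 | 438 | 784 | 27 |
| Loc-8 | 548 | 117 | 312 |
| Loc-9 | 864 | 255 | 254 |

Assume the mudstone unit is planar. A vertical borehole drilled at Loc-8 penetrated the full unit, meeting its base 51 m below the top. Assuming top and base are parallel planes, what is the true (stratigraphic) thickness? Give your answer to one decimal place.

Two edge vectors: Loc-7→Loc-8 = (110, -667, 285), Loc-7→Loc-9 = (426, -529, 227).
Normal n = (Loc-7→Loc-8) × (Loc-7→Loc-9) = (-644, 96440, 225952).
So ∂z/∂x = −n_x/n_z = 0.00285 and ∂z/∂y = −n_y/n_z = −0.42682.
|∇z| = √(a²+b²) = 0.42683, so dip δ = arctan(0.42683) = 23.11°.
True thickness = vertical thickness × cos δ = 51 × cos 23.11° = 46.9 m.

46.9 m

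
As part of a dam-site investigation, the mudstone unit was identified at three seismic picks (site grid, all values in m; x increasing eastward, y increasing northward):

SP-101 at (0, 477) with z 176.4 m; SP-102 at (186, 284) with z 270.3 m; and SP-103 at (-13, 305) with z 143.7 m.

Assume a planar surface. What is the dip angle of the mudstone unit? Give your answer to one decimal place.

Two edge vectors: SP-101→SP-102 = (186, -193, 93.9), SP-101→SP-103 = (-13, -172, -32.7).
Normal n = (SP-101→SP-102) × (SP-101→SP-103) = (22461.9, 4861.5, -34501).
So ∂z/∂x = −n_x/n_z = 0.65105 and ∂z/∂y = −n_y/n_z = 0.14091.
Gradient magnitude |∇z| = √(a² + b²) = √(0.42387 + 0.01986) = 0.66612.
True dip = arctan(0.66612) = 33.7°, dipping toward WSW (azimuth ≈ 258°).

33.7°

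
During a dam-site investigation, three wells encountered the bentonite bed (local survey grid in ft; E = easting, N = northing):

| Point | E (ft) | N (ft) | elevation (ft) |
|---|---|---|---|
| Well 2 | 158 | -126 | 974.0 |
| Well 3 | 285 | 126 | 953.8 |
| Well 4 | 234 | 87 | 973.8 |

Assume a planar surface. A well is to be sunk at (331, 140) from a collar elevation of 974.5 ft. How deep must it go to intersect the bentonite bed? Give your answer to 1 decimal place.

Let the plane be z = a·E + b·N + c.
Well 3−Well 2: 127a + 252b = −20.2;  Well 4−Well 2: 76a + 213b = −0.2.
Solving gives a = −0.53832, b = 0.19114.
Then c = 974 − a·158 − b·-126 = 1083.14.
At (331, 140): z_contact = −178.18 + 26.76 + 1083.14 = 931.71 ft.
Depth below ground = 974.5 − 931.71 = 42.8 ft.

42.8 ft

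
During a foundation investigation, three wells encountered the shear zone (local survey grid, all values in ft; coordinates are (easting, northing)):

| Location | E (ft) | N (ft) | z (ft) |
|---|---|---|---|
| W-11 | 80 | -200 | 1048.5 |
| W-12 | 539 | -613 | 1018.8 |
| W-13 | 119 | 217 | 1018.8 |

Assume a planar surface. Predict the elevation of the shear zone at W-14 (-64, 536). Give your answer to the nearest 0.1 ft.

1021.4 ft

Let the plane be z = a·E + b·N + c.
W-12−W-11: 459a − 413b = −29.7;  W-13−W-11: 39a + 417b = −29.7.
Solving gives a = −0.11879, b = −0.06011.
Then c = 1048.5 − a·80 − b·-200 = 1045.98.
At (-64, 536): z = 7.6 − 32.2 + 1045.98 = 1021.4 ft.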